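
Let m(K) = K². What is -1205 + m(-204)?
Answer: 40411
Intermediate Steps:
-1205 + m(-204) = -1205 + (-204)² = -1205 + 41616 = 40411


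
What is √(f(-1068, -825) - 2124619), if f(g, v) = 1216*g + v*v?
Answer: I*√2742682 ≈ 1656.1*I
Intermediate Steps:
f(g, v) = v² + 1216*g (f(g, v) = 1216*g + v² = v² + 1216*g)
√(f(-1068, -825) - 2124619) = √(((-825)² + 1216*(-1068)) - 2124619) = √((680625 - 1298688) - 2124619) = √(-618063 - 2124619) = √(-2742682) = I*√2742682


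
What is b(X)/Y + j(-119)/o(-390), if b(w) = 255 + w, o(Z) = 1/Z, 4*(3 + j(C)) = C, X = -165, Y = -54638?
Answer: 697863765/54638 ≈ 12773.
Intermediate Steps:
j(C) = -3 + C/4
b(X)/Y + j(-119)/o(-390) = (255 - 165)/(-54638) + (-3 + (¼)*(-119))/(1/(-390)) = 90*(-1/54638) + (-3 - 119/4)/(-1/390) = -45/27319 - 131/4*(-390) = -45/27319 + 25545/2 = 697863765/54638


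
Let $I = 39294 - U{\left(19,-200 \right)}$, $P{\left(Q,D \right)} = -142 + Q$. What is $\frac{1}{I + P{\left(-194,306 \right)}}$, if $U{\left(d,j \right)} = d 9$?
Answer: $\frac{1}{38787} \approx 2.5782 \cdot 10^{-5}$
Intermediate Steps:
$U{\left(d,j \right)} = 9 d$
$I = 39123$ ($I = 39294 - 9 \cdot 19 = 39294 - 171 = 39123$)
$\frac{1}{I + P{\left(-194,306 \right)}} = \frac{1}{39123 - 336} = \frac{1}{38787}$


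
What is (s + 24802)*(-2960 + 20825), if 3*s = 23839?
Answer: 585048975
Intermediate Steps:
s = 23839/3 (s = (⅓)*23839 = 23839/3 ≈ 7946.3)
(s + 24802)*(-2960 + 20825) = (23839/3 + 24802)*(-2960 + 20825) = (98245/3)*17865 = 585048975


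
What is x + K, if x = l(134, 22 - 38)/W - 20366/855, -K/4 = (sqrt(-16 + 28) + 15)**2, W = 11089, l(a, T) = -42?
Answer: -9213952544/9481095 - 240*sqrt(3) ≈ -1387.5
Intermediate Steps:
K = -4*(15 + 2*sqrt(3))**2 (K = -4*(sqrt(-16 + 28) + 15)**2 = -4*(sqrt(12) + 15)**2 = -4*(2*sqrt(3) + 15)**2 = -4*(15 + 2*sqrt(3))**2 ≈ -1363.7)
x = -225874484/9481095 (x = -42/11089 - 20366/855 = -225874484/9481095 ≈ -23.824)
x + K = -225874484/9481095 + (-948 - 240*sqrt(3)) = -9213952544/9481095 - 240*sqrt(3)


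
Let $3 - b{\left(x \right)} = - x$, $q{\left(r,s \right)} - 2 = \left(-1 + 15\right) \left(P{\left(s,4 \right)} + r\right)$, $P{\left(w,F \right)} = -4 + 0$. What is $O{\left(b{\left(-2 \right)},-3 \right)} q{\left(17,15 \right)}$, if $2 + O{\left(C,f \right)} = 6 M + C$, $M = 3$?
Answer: $3128$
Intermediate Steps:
$P{\left(w,F \right)} = -4$
$q{\left(r,s \right)} = -54 + 14 r$ ($q{\left(r,s \right)} = 2 + \left(-1 + 15\right) \left(-4 + r\right) = 2 + 14 \left(-4 + r\right) = 2 + \left(-56 + 14 r\right) = -54 + 14 r$)
$b{\left(x \right)} = 3 + x$ ($b{\left(x \right)} = 3 - - x = 3 + x$)
$O{\left(C,f \right)} = 16 + C$ ($O{\left(C,f \right)} = -2 + \left(6 \cdot 3 + C\right) = -2 + \left(18 + C\right) = 16 + C$)
$O{\left(b{\left(-2 \right)},-3 \right)} q{\left(17,15 \right)} = \left(16 + \left(3 - 2\right)\right) \left(-54 + 14 \cdot 17\right) = \left(16 + 1\right) \left(-54 + 238\right) = 17 \cdot 184 = 3128$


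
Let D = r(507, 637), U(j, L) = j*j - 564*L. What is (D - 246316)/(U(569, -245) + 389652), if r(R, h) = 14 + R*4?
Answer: -244274/851593 ≈ -0.28684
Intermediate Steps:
r(R, h) = 14 + 4*R
U(j, L) = j² - 564*L
D = 2042 (D = 14 + 4*507 = 14 + 2028 = 2042)
(D - 246316)/(U(569, -245) + 389652) = (2042 - 246316)/((569² - 564*(-245)) + 389652) = -244274/((323761 + 138180) + 389652) = -244274/(461941 + 389652) = -244274/851593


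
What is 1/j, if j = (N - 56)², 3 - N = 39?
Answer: 1/8464 ≈ 0.00011815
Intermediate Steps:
N = -36 (N = 3 - 1*39 = 3 - 39 = -36)
j = 8464 (j = (-36 - 56)² = (-92)² = 8464)
1/j = 1/8464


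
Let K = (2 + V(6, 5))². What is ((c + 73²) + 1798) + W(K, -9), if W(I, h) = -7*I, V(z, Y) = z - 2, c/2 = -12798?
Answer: -18721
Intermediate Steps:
c = -25596 (c = 2*(-12798) = -25596)
V(z, Y) = -2 + z
K = 36 (K = (2 + (-2 + 6))² = (2 + 4)² = 6² = 36)
((c + 73²) + 1798) + W(K, -9) = ((-25596 + 73²) + 1798) - 7*36 = ((-25596 + 5329) + 1798) - 252 = (-20267 + 1798) - 252 = -18469 - 252 = -18721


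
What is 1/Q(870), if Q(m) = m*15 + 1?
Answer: 1/13051 ≈ 7.6622e-5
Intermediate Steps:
Q(m) = 1 + 15*m (Q(m) = 15*m + 1 = 1 + 15*m)
1/Q(870) = 1/(1 + 15*870) = 1/(1 + 13050) = 1/13051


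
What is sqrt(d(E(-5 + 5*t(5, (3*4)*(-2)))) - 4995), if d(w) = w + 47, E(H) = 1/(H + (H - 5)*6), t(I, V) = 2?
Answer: I*sqrt(123695)/5 ≈ 70.341*I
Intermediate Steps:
E(H) = 1/(-30 + 7*H) (E(H) = 1/(H + (-5 + H)*6) = 1/(H + (-30 + 6*H)) = 1/(-30 + 7*H))
d(w) = 47 + w
sqrt(d(E(-5 + 5*t(5, (3*4)*(-2)))) - 4995) = sqrt((47 + 1/(-30 + 7*(-5 + 5*2))) - 4995) = sqrt((47 + 1/(-30 + 7*(-5 + 10))) - 4995) = sqrt((47 + 1/(-30 + 7*5)) - 4995) = sqrt((47 + 1/(-30 + 35)) - 4995) = sqrt((47 + 1/5) - 4995) = sqrt(236/5 - 4995) = sqrt(-24739/5) = I*sqrt(123695)/5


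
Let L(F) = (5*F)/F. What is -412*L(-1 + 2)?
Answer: -2060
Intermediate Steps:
L(F) = 5
-412*L(-1 + 2) = -412*5 = -2060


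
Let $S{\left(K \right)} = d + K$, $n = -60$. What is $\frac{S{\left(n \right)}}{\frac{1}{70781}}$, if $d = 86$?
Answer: $1840306$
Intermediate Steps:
$S{\left(K \right)} = 86 + K$
$\frac{S{\left(n \right)}}{\frac{1}{70781}} = \frac{86 - 60}{\frac{1}{70781}} = 26 \frac{1}{\frac{1}{70781}} = 26 \cdot 70781 = 1840306$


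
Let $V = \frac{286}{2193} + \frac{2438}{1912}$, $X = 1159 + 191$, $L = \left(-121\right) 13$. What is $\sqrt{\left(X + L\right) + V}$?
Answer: $\frac{i \sqrt{243496091898327}}{1048254} \approx 14.886 i$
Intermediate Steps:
$L = -1573$
$X = 1350$
$V = \frac{2946683}{2096508}$ ($V = 286 \cdot \frac{1}{2193} + 2438 \cdot \frac{1}{1912} = \frac{286}{2193} + \frac{1219}{956} = \frac{2946683}{2096508} \approx 1.4055$)
$\sqrt{\left(X + L\right) + V} = \sqrt{\left(1350 - 1573\right) + \frac{2946683}{2096508}} = \sqrt{-223 + \frac{2946683}{2096508}} = \sqrt{- \frac{464574601}{2096508}} = \frac{i \sqrt{243496091898327}}{1048254}$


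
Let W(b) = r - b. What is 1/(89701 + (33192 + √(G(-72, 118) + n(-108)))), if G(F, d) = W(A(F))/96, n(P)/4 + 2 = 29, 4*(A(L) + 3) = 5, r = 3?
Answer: 47190912/5799432706925 - 8*√248946/5799432706925 ≈ 8.1365e-6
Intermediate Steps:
A(L) = -7/4 (A(L) = -3 + (¼)*5 = -3 + 5/4 = -7/4)
n(P) = 108 (n(P) = -8 + 4*29 = -8 + 116 = 108)
W(b) = 3 - b
G(F, d) = 19/384 (G(F, d) = (3 - 1*(-7/4))/96 = (3 + 7/4)*(1/96) = (19/4)*(1/96) = 19/384)
1/(89701 + (33192 + √(G(-72, 118) + n(-108)))) = 1/(89701 + (33192 + √(19/384 + 108))) = 1/(89701 + (33192 + √(41491/384))) = 1/(89701 + (33192 + √248946/48)) = 1/(122893 + √248946/48)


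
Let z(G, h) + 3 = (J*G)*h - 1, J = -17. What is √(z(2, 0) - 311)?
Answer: 3*I*√35 ≈ 17.748*I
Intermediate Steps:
z(G, h) = -4 - 17*G*h (z(G, h) = -3 + ((-17*G)*h - 1) = -3 + (-17*G*h - 1) = -3 + (-1 - 17*G*h) = -4 - 17*G*h)
√(z(2, 0) - 311) = √((-4 - 17*2*0) - 311) = √((-4 + 0) - 311) = √(-4 - 311) = √(-315) = 3*I*√35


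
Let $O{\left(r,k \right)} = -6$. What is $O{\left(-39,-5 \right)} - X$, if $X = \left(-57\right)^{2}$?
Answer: $-3255$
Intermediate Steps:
$X = 3249$
$O{\left(-39,-5 \right)} - X = -6 - 3249 = -3255$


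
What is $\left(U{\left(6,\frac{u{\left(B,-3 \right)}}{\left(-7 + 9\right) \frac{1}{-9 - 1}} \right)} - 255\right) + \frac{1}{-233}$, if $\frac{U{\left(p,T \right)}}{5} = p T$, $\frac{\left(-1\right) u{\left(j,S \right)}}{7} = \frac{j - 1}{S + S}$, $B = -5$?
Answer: $\frac{185234}{233} \approx 795.0$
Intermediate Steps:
$u{\left(j,S \right)} = - \frac{7 \left(-1 + j\right)}{2 S}$ ($u{\left(j,S \right)} = - 7 \frac{j - 1}{S + S} = - 7 \frac{-1 + j}{2 S} = - \frac{7 \left(-1 + j\right)}{2 S}$)
$U{\left(p,T \right)} = 5 T p$ ($U{\left(p,T \right)} = 5 p T = 5 T p$)
$\left(U{\left(6,\frac{u{\left(B,-3 \right)}}{\left(-7 + 9\right) \frac{1}{-9 - 1}} \right)} - 255\right) + \frac{1}{-233} = \left(5 \frac{\frac{7}{2} \frac{1}{-3} \left(1 - -5\right)}{\left(-7 + 9\right) \frac{1}{-9 - 1}} \cdot 6 - 255\right) + \frac{1}{-233} = \left(5 \frac{\frac{7}{2} \left(- \frac{1}{3}\right) \left(1 + 5\right)}{2 \frac{1}{-10}} \cdot 6 - 255\right) - \frac{1}{233} = \left(5 \frac{\frac{7}{2} \left(- \frac{1}{3}\right) 6}{2 \left(- \frac{1}{10}\right)} 6 - 255\right) - \frac{1}{233} = \left(5 \left(- \frac{7}{- \frac{1}{5}}\right) 6 - 255\right) - \frac{1}{233} = \left(5 \left(\left(-7\right) \left(-5\right)\right) 6 - 255\right) - \frac{1}{233} = \left(5 \cdot 35 \cdot 6 - 255\right) - \frac{1}{233} = \left(1050 - 255\right) - \frac{1}{233} = 795 - \frac{1}{233} = \frac{185234}{233}$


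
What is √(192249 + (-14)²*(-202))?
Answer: √152657 ≈ 390.71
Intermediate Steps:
√(192249 + (-14)²*(-202)) = √(192249 + 196*(-202)) = √(192249 - 39592) = √152657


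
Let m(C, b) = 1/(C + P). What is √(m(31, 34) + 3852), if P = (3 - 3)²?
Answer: 7*√75547/31 ≈ 62.065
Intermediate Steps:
P = 0 (P = 0² = 0)
m(C, b) = 1/C (m(C, b) = 1/(C + 0) = 1/C)
√(m(31, 34) + 3852) = √(1/31 + 3852) = √(119413/31) = 7*√75547/31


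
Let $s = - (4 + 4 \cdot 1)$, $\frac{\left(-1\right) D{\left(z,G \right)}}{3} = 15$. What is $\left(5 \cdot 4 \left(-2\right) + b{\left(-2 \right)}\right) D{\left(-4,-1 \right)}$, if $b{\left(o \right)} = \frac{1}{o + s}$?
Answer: $\frac{3609}{2} \approx 1804.5$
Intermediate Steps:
$D{\left(z,G \right)} = -45$ ($D{\left(z,G \right)} = \left(-3\right) 15 = -45$)
$s = -8$ ($s = - (4 + 4) = \left(-1\right) 8 = -8$)
$b{\left(o \right)} = \frac{1}{-8 + o}$ ($b{\left(o \right)} = \frac{1}{o - 8} = \frac{1}{-8 + o}$)
$\left(5 \cdot 4 \left(-2\right) + b{\left(-2 \right)}\right) D{\left(-4,-1 \right)} = \left(5 \cdot 4 \left(-2\right) + \frac{1}{-8 - 2}\right) \left(-45\right) = \left(20 \left(-2\right) + \frac{1}{-10}\right) \left(-45\right) = \left(-40 - \frac{1}{10}\right) \left(-45\right) = \left(- \frac{401}{10}\right) \left(-45\right) = \frac{3609}{2}$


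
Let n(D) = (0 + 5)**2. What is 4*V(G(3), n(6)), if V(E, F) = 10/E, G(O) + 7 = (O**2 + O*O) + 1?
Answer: 10/3 ≈ 3.3333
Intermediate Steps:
G(O) = -6 + 2*O**2 (G(O) = -7 + ((O**2 + O*O) + 1) = -7 + ((O**2 + O**2) + 1) = -7 + (2*O**2 + 1) = -7 + (1 + 2*O**2) = -6 + 2*O**2)
n(D) = 25 (n(D) = 5**2 = 25)
4*V(G(3), n(6)) = 4*(10/(-6 + 2*3**2)) = 4*(10/(-6 + 2*9)) = 4*(10/(-6 + 18)) = 4*(10/12) = 4*(10*(1/12)) = 4*(5/6) = 10/3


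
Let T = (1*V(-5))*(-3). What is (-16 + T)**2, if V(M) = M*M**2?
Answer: 128881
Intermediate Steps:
V(M) = M**3
T = 375 (T = (1*(-5)**3)*(-3) = (1*(-125))*(-3) = -125*(-3) = 375)
(-16 + T)**2 = (-16 + 375)**2 = 359**2 = 128881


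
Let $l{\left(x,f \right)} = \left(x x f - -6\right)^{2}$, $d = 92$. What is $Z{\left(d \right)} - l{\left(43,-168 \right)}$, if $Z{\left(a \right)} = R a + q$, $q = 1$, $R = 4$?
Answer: $-96488511507$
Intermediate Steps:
$Z{\left(a \right)} = 1 + 4 a$ ($Z{\left(a \right)} = 4 a + 1 = 1 + 4 a$)
$l{\left(x,f \right)} = \left(6 + f x^{2}\right)^{2}$ ($l{\left(x,f \right)} = \left(x^{2} f + 6\right)^{2} = \left(f x^{2} + 6\right)^{2} = \left(6 + f x^{2}\right)^{2}$)
$Z{\left(d \right)} - l{\left(43,-168 \right)} = \left(1 + 4 \cdot 92\right) - \left(6 - 168 \cdot 43^{2}\right)^{2} = \left(1 + 368\right) - \left(6 - 310632\right)^{2} = 369 - \left(6 - 310632\right)^{2} = 369 - \left(-310626\right)^{2} = 369 - 96488511876 = -96488511507$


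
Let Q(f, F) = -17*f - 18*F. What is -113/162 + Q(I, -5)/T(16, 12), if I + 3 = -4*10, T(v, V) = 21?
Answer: 43543/1134 ≈ 38.398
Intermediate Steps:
I = -43 (I = -3 - 4*10 = -3 - 40 = -43)
Q(f, F) = -18*F - 17*f
-113/162 + Q(I, -5)/T(16, 12) = -113/162 + (-18*(-5) - 17*(-43))/21 = -113*1/162 + (90 + 731)*(1/21) = -113/162 + 821*(1/21) = -113/162 + 821/21 = 43543/1134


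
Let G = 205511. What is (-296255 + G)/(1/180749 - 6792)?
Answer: 16401887256/1227647207 ≈ 13.360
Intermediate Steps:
(-296255 + G)/(1/180749 - 6792) = (-296255 + 205511)/(1/180749 - 6792) = -90744/(1/180749 - 6792) = -90744/(-1227647207/180749) = -90744*(-180749/1227647207) = 16401887256/1227647207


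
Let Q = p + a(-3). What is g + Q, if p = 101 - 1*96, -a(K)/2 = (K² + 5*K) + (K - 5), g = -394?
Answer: -361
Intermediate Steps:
a(K) = 10 - 12*K - 2*K² (a(K) = -2*((K² + 5*K) + (K - 5)) = -2*((K² + 5*K) + (-5 + K)) = -2*(-5 + K² + 6*K) = 10 - 12*K - 2*K²)
p = 5 (p = 101 - 96 = 5)
Q = 33 (Q = 5 + (10 - 12*(-3) - 2*(-3)²) = 5 + (10 + 36 - 2*9) = 5 + (10 + 36 - 18) = 5 + 28 = 33)
g + Q = -394 + 33 = -361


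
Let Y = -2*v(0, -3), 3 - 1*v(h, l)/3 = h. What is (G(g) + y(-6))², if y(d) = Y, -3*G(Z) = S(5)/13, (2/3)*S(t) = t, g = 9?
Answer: 223729/676 ≈ 330.96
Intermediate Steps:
v(h, l) = 9 - 3*h
S(t) = 3*t/2
G(Z) = -5/26 (G(Z) = -(3/2)*5/(3*13) = -5/(2*13) = -⅓*15/26 = -5/26)
Y = -18 (Y = -2*(9 - 3*0) = -2*(9 + 0) = -2*9 = -18)
y(d) = -18
(G(g) + y(-6))² = (-5/26 - 18)² = (-473/26)² = 223729/676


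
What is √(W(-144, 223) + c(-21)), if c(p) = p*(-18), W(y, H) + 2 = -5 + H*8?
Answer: √2155 ≈ 46.422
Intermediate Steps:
W(y, H) = -7 + 8*H (W(y, H) = -2 + (-5 + H*8) = -2 + (-5 + 8*H) = -7 + 8*H)
c(p) = -18*p
√(W(-144, 223) + c(-21)) = √((-7 + 8*223) - 18*(-21)) = √((-7 + 1784) + 378) = √(1777 + 378) = √2155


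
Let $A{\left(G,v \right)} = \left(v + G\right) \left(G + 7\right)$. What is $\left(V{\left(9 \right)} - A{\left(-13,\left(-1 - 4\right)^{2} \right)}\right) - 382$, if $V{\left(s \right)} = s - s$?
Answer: $-310$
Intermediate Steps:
$A{\left(G,v \right)} = \left(7 + G\right) \left(G + v\right)$ ($A{\left(G,v \right)} = \left(G + v\right) \left(7 + G\right) = \left(7 + G\right) \left(G + v\right)$)
$V{\left(s \right)} = 0$
$\left(V{\left(9 \right)} - A{\left(-13,\left(-1 - 4\right)^{2} \right)}\right) - 382 = \left(0 - \left(\left(-13\right)^{2} + 7 \left(-13\right) + 7 \left(-1 - 4\right)^{2} - 13 \left(-1 - 4\right)^{2}\right)\right) - 382 = \left(0 - \left(169 - 91 + 7 \left(-5\right)^{2} - 13 \left(-5\right)^{2}\right)\right) - 382 = \left(0 - \left(169 - 91 + 7 \cdot 25 - 325\right)\right) - 382 = \left(0 - \left(169 - 91 + 175 - 325\right)\right) - 382 = \left(0 - -72\right) - 382 = \left(0 + 72\right) - 382 = 72 - 382 = -310$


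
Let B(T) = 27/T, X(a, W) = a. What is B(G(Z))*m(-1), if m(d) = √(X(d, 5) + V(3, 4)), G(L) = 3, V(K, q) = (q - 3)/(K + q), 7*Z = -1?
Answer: 9*I*√42/7 ≈ 8.3324*I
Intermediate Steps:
Z = -⅐ (Z = (⅐)*(-1) = -⅐ ≈ -0.14286)
V(K, q) = (-3 + q)/(K + q)
m(d) = √(⅐ + d) (m(d) = √(d + (-3 + 4)/(3 + 4)) = √(d + 1/7) = √(d + (⅐)*1) = √(d + ⅐) = √(⅐ + d))
B(G(Z))*m(-1) = (27/3)*(√(7 + 49*(-1))/7) = (27*(⅓))*(√(7 - 49)/7) = 9*(√(-42)/7) = 9*((I*√42)/7) = 9*(I*√42/7) = 9*I*√42/7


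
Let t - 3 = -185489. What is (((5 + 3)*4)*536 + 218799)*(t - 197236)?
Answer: -90303638622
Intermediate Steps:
t = -185486 (t = 3 - 185489 = -185486)
(((5 + 3)*4)*536 + 218799)*(t - 197236) = (((5 + 3)*4)*536 + 218799)*(-185486 - 197236) = ((8*4)*536 + 218799)*(-382722) = (32*536 + 218799)*(-382722) = (17152 + 218799)*(-382722) = 235951*(-382722) = -90303638622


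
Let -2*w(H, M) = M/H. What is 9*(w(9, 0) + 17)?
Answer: 153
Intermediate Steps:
w(H, M) = -M/(2*H)
9*(w(9, 0) + 17) = 9*(-1/2*0/9 + 17) = 9*(-1/2*0*1/9 + 17) = 9*(0 + 17) = 9*17 = 153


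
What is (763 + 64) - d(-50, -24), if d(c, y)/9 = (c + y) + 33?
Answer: 1196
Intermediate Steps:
d(c, y) = 297 + 9*c + 9*y (d(c, y) = 9*((c + y) + 33) = 9*(33 + c + y) = 297 + 9*c + 9*y)
(763 + 64) - d(-50, -24) = (763 + 64) - (297 + 9*(-50) + 9*(-24)) = 827 - (297 - 450 - 216) = 827 - 1*(-369) = 827 + 369 = 1196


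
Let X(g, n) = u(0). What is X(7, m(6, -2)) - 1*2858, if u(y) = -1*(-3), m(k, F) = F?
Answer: -2855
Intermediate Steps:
u(y) = 3
X(g, n) = 3
X(7, m(6, -2)) - 1*2858 = 3 - 1*2858 = 3 - 2858 = -2855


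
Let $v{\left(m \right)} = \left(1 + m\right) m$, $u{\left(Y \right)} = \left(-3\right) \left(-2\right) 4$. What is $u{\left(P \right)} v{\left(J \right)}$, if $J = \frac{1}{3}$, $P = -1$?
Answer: $\frac{32}{3} \approx 10.667$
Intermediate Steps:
$u{\left(Y \right)} = 24$ ($u{\left(Y \right)} = 6 \cdot 4 = 24$)
$J = \frac{1}{3} \approx 0.33333$
$v{\left(m \right)} = m \left(1 + m\right)$
$u{\left(P \right)} v{\left(J \right)} = 24 \frac{1 + \frac{1}{3}}{3} = 24 \cdot \frac{1}{3} \cdot \frac{4}{3} = 24 \cdot \frac{4}{9} = \frac{32}{3}$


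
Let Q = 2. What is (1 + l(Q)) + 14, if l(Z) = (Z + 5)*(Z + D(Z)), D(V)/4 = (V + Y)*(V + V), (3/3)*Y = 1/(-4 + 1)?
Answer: 647/3 ≈ 215.67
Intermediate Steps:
Y = -1/3 (Y = 1/(-4 + 1) = 1/(-3) = -1/3 ≈ -0.33333)
D(V) = 8*V*(-1/3 + V) (D(V) = 4*((V - 1/3)*(V + V)) = 4*((-1/3 + V)*(2*V)) = 4*(2*V*(-1/3 + V)) = 8*V*(-1/3 + V))
l(Z) = (5 + Z)*(Z + 8*Z*(-1 + 3*Z)/3) (l(Z) = (Z + 5)*(Z + 8*Z*(-1 + 3*Z)/3) = (5 + Z)*(Z + 8*Z*(-1 + 3*Z)/3))
(1 + l(Q)) + 14 = (1 + (1/3)*2*(-25 + 24*2**2 + 115*2)) + 14 = (1 + (1/3)*2*(-25 + 24*4 + 230)) + 14 = (1 + (1/3)*2*(-25 + 96 + 230)) + 14 = (1 + (1/3)*2*301) + 14 = (1 + 602/3) + 14 = 605/3 + 14 = 647/3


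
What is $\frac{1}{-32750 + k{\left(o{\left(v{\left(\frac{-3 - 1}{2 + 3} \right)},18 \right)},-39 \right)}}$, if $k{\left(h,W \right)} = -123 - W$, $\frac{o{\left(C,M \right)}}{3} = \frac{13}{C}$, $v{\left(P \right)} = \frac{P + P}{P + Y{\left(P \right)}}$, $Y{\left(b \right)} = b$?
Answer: $- \frac{1}{32834} \approx -3.0456 \cdot 10^{-5}$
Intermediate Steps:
$v{\left(P \right)} = 1$ ($v{\left(P \right)} = \frac{P + P}{P + P} = \frac{2 P}{2 P} = 2 P \frac{1}{2 P} = 1$)
$o{\left(C,M \right)} = \frac{39}{C}$ ($o{\left(C,M \right)} = 3 \frac{13}{C} = \frac{39}{C}$)
$\frac{1}{-32750 + k{\left(o{\left(v{\left(\frac{-3 - 1}{2 + 3} \right)},18 \right)},-39 \right)}} = \frac{1}{-32750 - 84} = \frac{1}{-32834} = - \frac{1}{32834}$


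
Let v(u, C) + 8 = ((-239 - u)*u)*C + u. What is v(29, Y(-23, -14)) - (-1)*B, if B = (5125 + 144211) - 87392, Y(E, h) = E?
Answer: 240721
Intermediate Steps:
B = 61944 (B = 149336 - 87392 = 61944)
v(u, C) = -8 + u + C*u*(-239 - u) (v(u, C) = -8 + (((-239 - u)*u)*C + u) = -8 + ((u*(-239 - u))*C + u) = -8 + (C*u*(-239 - u) + u) = -8 + (u + C*u*(-239 - u)) = -8 + u + C*u*(-239 - u))
v(29, Y(-23, -14)) - (-1)*B = (-8 + 29 - 1*(-23)*29² - 239*(-23)*29) - (-1)*61944 = (-8 + 29 - 1*(-23)*841 + 159413) - 1*(-61944) = (-8 + 29 + 19343 + 159413) + 61944 = 178777 + 61944 = 240721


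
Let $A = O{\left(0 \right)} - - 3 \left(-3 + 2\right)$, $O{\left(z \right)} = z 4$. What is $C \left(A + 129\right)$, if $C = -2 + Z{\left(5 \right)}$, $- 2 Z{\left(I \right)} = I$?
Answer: $-567$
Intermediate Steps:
$Z{\left(I \right)} = - \frac{I}{2}$
$O{\left(z \right)} = 4 z$
$A = -3$ ($A = 4 \cdot 0 - - 3 \left(-3 + 2\right) = 0 - \left(-3\right) \left(-1\right) = 0 - 3 = -3$)
$C = - \frac{9}{2}$ ($C = -2 - \frac{5}{2} = - \frac{9}{2} \approx -4.5$)
$C \left(A + 129\right) = - \frac{9 \left(-3 + 129\right)}{2} = \left(- \frac{9}{2}\right) 126 = -567$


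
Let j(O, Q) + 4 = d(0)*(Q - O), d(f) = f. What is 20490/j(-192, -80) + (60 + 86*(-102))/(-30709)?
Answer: -314596281/61418 ≈ -5122.2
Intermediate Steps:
j(O, Q) = -4 (j(O, Q) = -4 + 0*(Q - O) = -4 + 0 = -4)
20490/j(-192, -80) + (60 + 86*(-102))/(-30709) = 20490/(-4) + (60 + 86*(-102))/(-30709) = 20490*(-1/4) + (60 - 8772)*(-1/30709) = -10245/2 - 8712*(-1/30709) = -10245/2 + 8712/30709 = -314596281/61418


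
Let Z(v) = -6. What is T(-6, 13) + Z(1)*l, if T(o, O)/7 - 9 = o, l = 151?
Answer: -885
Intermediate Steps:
T(o, O) = 63 + 7*o
T(-6, 13) + Z(1)*l = (63 + 7*(-6)) - 6*151 = (63 - 42) - 906 = 21 - 906 = -885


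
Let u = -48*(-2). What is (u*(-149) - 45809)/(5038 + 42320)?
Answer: -60113/47358 ≈ -1.2693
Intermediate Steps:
u = 96 (u = -12*(-8) = 96)
(u*(-149) - 45809)/(5038 + 42320) = (96*(-149) - 45809)/(5038 + 42320) = (-14304 - 45809)/47358 = -60113*1/47358 = -60113/47358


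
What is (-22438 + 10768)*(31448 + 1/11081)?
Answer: -4066706622630/11081 ≈ -3.6700e+8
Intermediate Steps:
(-22438 + 10768)*(31448 + 1/11081) = -11670*(31448 + 1/11081) = -11670*348475289/11081 = -4066706622630/11081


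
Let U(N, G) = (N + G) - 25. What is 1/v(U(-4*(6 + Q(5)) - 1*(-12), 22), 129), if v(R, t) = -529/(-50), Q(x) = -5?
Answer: 50/529 ≈ 0.094518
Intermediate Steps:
U(N, G) = -25 + G + N (U(N, G) = (G + N) - 25 = -25 + G + N)
v(R, t) = 529/50 (v(R, t) = -529*(-1/50) = 529/50)
1/v(U(-4*(6 + Q(5)) - 1*(-12), 22), 129) = 1/(529/50) = 50/529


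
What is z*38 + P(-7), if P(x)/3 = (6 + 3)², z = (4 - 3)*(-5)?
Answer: 53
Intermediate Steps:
z = -5 (z = 1*(-5) = -5)
P(x) = 243 (P(x) = 3*(6 + 3)² = 3*9² = 3*81 = 243)
z*38 + P(-7) = -5*38 + 243 = -190 + 243 = 53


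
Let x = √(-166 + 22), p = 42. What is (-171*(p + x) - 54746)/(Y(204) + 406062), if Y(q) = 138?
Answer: -7741/50775 - 171*I/33850 ≈ -0.15246 - 0.0050517*I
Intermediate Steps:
x = 12*I (x = √(-144) = 12*I ≈ 12.0*I)
(-171*(p + x) - 54746)/(Y(204) + 406062) = (-171*(42 + 12*I) - 54746)/(138 + 406062) = ((-7182 - 2052*I) - 54746)/406200 = (-61928 - 2052*I)*(1/406200) = -7741/50775 - 171*I/33850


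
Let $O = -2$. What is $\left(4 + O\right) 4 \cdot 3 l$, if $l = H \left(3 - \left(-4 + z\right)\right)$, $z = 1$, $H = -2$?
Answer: $-288$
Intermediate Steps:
$l = -12$ ($l = - 2 \left(3 + \left(4 - 1\right)\right) = - 2 \left(3 + 3\right) = \left(-2\right) 6 = -12$)
$\left(4 + O\right) 4 \cdot 3 l = \left(4 - 2\right) 4 \cdot 3 \left(-12\right) = 2 \cdot 4 \cdot 3 \left(-12\right) = 8 \cdot 3 \left(-12\right) = 24 \left(-12\right) = -288$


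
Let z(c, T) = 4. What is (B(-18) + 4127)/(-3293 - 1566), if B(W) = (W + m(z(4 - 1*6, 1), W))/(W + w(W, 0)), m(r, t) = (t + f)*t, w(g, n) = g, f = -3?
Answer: -4117/4859 ≈ -0.84729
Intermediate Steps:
m(r, t) = t*(-3 + t) (m(r, t) = (t - 3)*t = (-3 + t)*t = t*(-3 + t))
B(W) = (W + W*(-3 + W))/(2*W) (B(W) = (W + W*(-3 + W))/(W + W) = (W + W*(-3 + W))/((2*W)) = (W + W*(-3 + W))*(1/(2*W)) = (W + W*(-3 + W))/(2*W))
(B(-18) + 4127)/(-3293 - 1566) = ((-1 + (½)*(-18)) + 4127)/(-3293 - 1566) = ((-1 - 9) + 4127)/(-4859) = (-10 + 4127)*(-1/4859) = 4117*(-1/4859) = -4117/4859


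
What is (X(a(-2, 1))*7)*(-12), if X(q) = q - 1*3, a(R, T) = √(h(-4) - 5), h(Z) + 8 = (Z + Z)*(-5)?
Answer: 252 - 252*√3 ≈ -184.48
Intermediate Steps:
h(Z) = -8 - 10*Z (h(Z) = -8 + (Z + Z)*(-5) = -8 + (2*Z)*(-5) = -8 - 10*Z)
a(R, T) = 3*√3 (a(R, T) = √((-8 - 10*(-4)) - 5) = √((-8 + 40) - 5) = √(32 - 5) = √27 = 3*√3)
X(q) = -3 + q (X(q) = q - 3 = -3 + q)
(X(a(-2, 1))*7)*(-12) = ((-3 + 3*√3)*7)*(-12) = (-21 + 21*√3)*(-12) = 252 - 252*√3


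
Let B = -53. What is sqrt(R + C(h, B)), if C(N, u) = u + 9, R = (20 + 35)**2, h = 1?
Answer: sqrt(2981) ≈ 54.599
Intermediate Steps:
R = 3025 (R = 55**2 = 3025)
C(N, u) = 9 + u
sqrt(R + C(h, B)) = sqrt(3025 + (9 - 53)) = sqrt(3025 - 44) = sqrt(2981)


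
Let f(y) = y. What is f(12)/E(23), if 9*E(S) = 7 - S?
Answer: -27/4 ≈ -6.7500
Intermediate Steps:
E(S) = 7/9 - S/9 (E(S) = (7 - S)/9 = 7/9 - S/9)
f(12)/E(23) = 12/(7/9 - ⅑*23) = 12/(7/9 - 23/9) = 12/(-16/9) = 12*(-9/16) = -27/4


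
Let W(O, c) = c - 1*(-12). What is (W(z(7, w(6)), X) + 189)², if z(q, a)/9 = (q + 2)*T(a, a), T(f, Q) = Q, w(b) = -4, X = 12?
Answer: 45369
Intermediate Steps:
z(q, a) = 9*a*(2 + q) (z(q, a) = 9*((q + 2)*a) = 9*((2 + q)*a) = 9*(a*(2 + q)) = 9*a*(2 + q))
W(O, c) = 12 + c (W(O, c) = c + 12 = 12 + c)
(W(z(7, w(6)), X) + 189)² = ((12 + 12) + 189)² = (24 + 189)² = 213² = 45369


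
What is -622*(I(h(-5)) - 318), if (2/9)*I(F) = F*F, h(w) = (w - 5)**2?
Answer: -27792204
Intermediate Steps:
h(w) = (-5 + w)**2
I(F) = 9*F**2/2 (I(F) = 9*(F*F)/2 = 9*F**2/2)
-622*(I(h(-5)) - 318) = -622*(9*((-5 - 5)**2)**2/2 - 318) = -622*(9*((-10)**2)**2/2 - 318) = -622*((9/2)*100**2 - 318) = -622*((9/2)*10000 - 318) = -622*(45000 - 318) = -622*44682 = -27792204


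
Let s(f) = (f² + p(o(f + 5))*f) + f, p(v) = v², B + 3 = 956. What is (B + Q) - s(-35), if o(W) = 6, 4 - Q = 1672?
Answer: -645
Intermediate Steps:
Q = -1668 (Q = 4 - 1*1672 = 4 - 1672 = -1668)
B = 953 (B = -3 + 956 = 953)
s(f) = f² + 37*f (s(f) = (f² + 6²*f) + f = (f² + 36*f) + f = f² + 37*f)
(B + Q) - s(-35) = (953 - 1668) - (-35)*(37 - 35) = -715 - (-35)*2 = -715 - 1*(-70) = -715 + 70 = -645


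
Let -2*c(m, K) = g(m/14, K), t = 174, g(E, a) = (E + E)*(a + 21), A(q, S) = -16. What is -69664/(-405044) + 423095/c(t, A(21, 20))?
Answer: -59978716721/8809707 ≈ -6808.3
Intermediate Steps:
g(E, a) = 2*E*(21 + a) (g(E, a) = (2*E)*(21 + a) = 2*E*(21 + a))
c(m, K) = -m*(21 + K)/14 (c(m, K) = -m/14*(21 + K) = -m*(21 + K)/14)
-69664/(-405044) + 423095/c(t, A(21, 20)) = -69664/(-405044) + 423095/((-1/14*174*(21 - 16))) = -69664*(-1/405044) + 423095/((-1/14*174*5)) = 17416/101261 + 423095/(-435/7) = 17416/101261 + 423095*(-7/435) = 17416/101261 - 592333/87 = -59978716721/8809707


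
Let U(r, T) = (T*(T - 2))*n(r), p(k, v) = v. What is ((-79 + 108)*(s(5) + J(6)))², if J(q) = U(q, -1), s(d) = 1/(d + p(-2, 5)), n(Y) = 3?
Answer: 6964321/100 ≈ 69643.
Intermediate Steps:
U(r, T) = 3*T*(-2 + T) (U(r, T) = (T*(T - 2))*3 = (T*(-2 + T))*3 = 3*T*(-2 + T))
s(d) = 1/(5 + d) (s(d) = 1/(d + 5) = 1/(5 + d))
J(q) = 9 (J(q) = 3*(-1)*(-2 - 1) = 3*(-1)*(-3) = 9)
((-79 + 108)*(s(5) + J(6)))² = ((-79 + 108)*(1/(5 + 5) + 9))² = (29*(1/10 + 9))² = (29*(⅒ + 9))² = (29*(91/10))² = (2639/10)² = 6964321/100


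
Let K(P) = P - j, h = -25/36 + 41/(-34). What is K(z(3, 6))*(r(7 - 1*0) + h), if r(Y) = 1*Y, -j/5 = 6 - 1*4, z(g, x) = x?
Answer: 12484/153 ≈ 81.595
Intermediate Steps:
h = -1163/612 (h = -25*1/36 + 41*(-1/34) = -25/36 - 41/34 = -1163/612 ≈ -1.9003)
j = -10 (j = -5*(6 - 1*4) = -5*(6 - 4) = -5*2 = -10)
r(Y) = Y
K(P) = 10 + P (K(P) = P - 1*(-10) = P + 10 = 10 + P)
K(z(3, 6))*(r(7 - 1*0) + h) = (10 + 6)*((7 - 1*0) - 1163/612) = 16*((7 + 0) - 1163/612) = 16*(7 - 1163/612) = 16*(3121/612) = 12484/153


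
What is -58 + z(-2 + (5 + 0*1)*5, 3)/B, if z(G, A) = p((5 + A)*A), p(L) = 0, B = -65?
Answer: -58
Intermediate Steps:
z(G, A) = 0
-58 + z(-2 + (5 + 0*1)*5, 3)/B = -58 + 0/(-65) = -58 + 0*(-1/65) = -58 + 0 = -58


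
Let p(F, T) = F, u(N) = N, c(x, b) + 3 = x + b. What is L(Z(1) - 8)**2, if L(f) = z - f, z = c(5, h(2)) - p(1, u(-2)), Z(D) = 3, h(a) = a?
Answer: 64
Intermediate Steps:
c(x, b) = -3 + b + x (c(x, b) = -3 + (x + b) = -3 + (b + x) = -3 + b + x)
z = 3 (z = (-3 + 2 + 5) - 1*1 = 4 - 1 = 3)
L(f) = 3 - f
L(Z(1) - 8)**2 = (3 - (3 - 8))**2 = (3 - 1*(-5))**2 = (3 + 5)**2 = 8**2 = 64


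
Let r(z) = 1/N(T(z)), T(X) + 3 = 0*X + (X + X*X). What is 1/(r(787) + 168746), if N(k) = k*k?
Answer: 384589743409/64897980841295115 ≈ 5.9261e-6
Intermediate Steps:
T(X) = -3 + X + X**2 (T(X) = -3 + (0*X + (X + X*X)) = -3 + (0 + (X + X**2)) = -3 + (X + X**2) = -3 + X + X**2)
N(k) = k**2
r(z) = (-3 + z + z**2)**(-2) (r(z) = 1/((-3 + z + z**2)**2) = (-3 + z + z**2)**(-2))
1/(r(787) + 168746) = 1/((-3 + 787 + 787**2)**(-2) + 168746) = 1/((-3 + 787 + 619369)**(-2) + 168746) = 1/(620153**(-2) + 168746) = 1/(1/384589743409 + 168746) = 1/(64897980841295115/384589743409) = 384589743409/64897980841295115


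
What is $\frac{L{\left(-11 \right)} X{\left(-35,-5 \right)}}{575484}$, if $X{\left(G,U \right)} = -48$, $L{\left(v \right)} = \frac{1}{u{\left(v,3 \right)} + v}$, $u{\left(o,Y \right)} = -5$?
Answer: $\frac{1}{191828} \approx 5.213 \cdot 10^{-6}$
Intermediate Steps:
$L{\left(v \right)} = \frac{1}{-5 + v}$
$\frac{L{\left(-11 \right)} X{\left(-35,-5 \right)}}{575484} = \frac{\frac{1}{-5 - 11} \left(-48\right)}{575484} = \frac{1}{-16} \left(-48\right) \frac{1}{575484} = \left(- \frac{1}{16}\right) \left(-48\right) \frac{1}{575484} = 3 \cdot \frac{1}{575484} = \frac{1}{191828}$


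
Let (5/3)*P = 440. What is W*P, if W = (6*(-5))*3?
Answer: -23760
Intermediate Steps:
P = 264 (P = (⅗)*440 = 264)
W = -90 (W = -30*3 = -90)
W*P = -90*264 = -23760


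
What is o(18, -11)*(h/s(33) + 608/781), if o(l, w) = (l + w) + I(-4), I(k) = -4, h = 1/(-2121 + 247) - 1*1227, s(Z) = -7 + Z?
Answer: -5298619281/38053444 ≈ -139.24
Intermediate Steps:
h = -2299399/1874 (h = 1/(-1874) - 1227 = -1/1874 - 1227 = -2299399/1874 ≈ -1227.0)
o(l, w) = -4 + l + w (o(l, w) = (l + w) - 4 = -4 + l + w)
o(18, -11)*(h/s(33) + 608/781) = (-4 + 18 - 11)*(-2299399/(1874*(-7 + 33)) + 608/781) = 3*(-2299399/1874/26 + 608*(1/781)) = 3*(-2299399/1874*1/26 + 608/781) = 3*(-2299399/48724 + 608/781) = 3*(-1766206427/38053444) = -5298619281/38053444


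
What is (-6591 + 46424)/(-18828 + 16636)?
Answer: -39833/2192 ≈ -18.172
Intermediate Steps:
(-6591 + 46424)/(-18828 + 16636) = 39833/(-2192) = 39833*(-1/2192) = -39833/2192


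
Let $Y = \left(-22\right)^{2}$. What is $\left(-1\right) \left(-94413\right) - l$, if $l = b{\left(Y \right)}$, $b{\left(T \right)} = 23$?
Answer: $94390$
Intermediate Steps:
$Y = 484$
$l = 23$
$\left(-1\right) \left(-94413\right) - l = \left(-1\right) \left(-94413\right) - 23 = 94413 - 23 = 94390$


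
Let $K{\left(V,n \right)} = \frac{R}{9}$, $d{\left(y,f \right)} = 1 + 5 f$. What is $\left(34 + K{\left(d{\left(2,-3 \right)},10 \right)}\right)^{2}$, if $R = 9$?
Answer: $1225$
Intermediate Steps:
$K{\left(V,n \right)} = 1$ ($K{\left(V,n \right)} = \frac{9}{9} = 9 \cdot \frac{1}{9} = 1$)
$\left(34 + K{\left(d{\left(2,-3 \right)},10 \right)}\right)^{2} = \left(34 + 1\right)^{2} = 35^{2} = 1225$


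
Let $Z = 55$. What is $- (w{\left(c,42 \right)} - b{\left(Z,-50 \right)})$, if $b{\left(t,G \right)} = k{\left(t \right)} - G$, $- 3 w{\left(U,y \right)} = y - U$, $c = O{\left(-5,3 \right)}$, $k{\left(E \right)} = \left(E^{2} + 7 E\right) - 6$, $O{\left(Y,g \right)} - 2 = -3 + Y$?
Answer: $3470$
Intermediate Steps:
$O{\left(Y,g \right)} = -1 + Y$ ($O{\left(Y,g \right)} = 2 + \left(-3 + Y\right) = -1 + Y$)
$k{\left(E \right)} = -6 + E^{2} + 7 E$
$c = -6$ ($c = -1 - 5 = -6$)
$w{\left(U,y \right)} = - \frac{y}{3} + \frac{U}{3}$ ($w{\left(U,y \right)} = - \frac{y - U}{3} = - \frac{y}{3} + \frac{U}{3}$)
$b{\left(t,G \right)} = -6 + t^{2} - G + 7 t$ ($b{\left(t,G \right)} = \left(-6 + t^{2} + 7 t\right) - G = -6 + t^{2} - G + 7 t$)
$- (w{\left(c,42 \right)} - b{\left(Z,-50 \right)}) = - (\left(\left(- \frac{1}{3}\right) 42 + \frac{1}{3} \left(-6\right)\right) - \left(-6 + 55^{2} - -50 + 7 \cdot 55\right)) = - (\left(-14 - 2\right) - \left(-6 + 3025 + 50 + 385\right)) = - (-16 - 3454) = \left(-1\right) \left(-3470\right) = 3470$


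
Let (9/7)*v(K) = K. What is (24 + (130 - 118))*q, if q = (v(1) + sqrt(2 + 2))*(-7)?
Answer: -700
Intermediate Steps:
v(K) = 7*K/9
q = -175/9 (q = ((7/9)*1 + sqrt(2 + 2))*(-7) = (7/9 + sqrt(4))*(-7) = (7/9 + 2)*(-7) = (25/9)*(-7) = -175/9 ≈ -19.444)
(24 + (130 - 118))*q = (24 + (130 - 118))*(-175/9) = (24 + 12)*(-175/9) = 36*(-175/9) = -700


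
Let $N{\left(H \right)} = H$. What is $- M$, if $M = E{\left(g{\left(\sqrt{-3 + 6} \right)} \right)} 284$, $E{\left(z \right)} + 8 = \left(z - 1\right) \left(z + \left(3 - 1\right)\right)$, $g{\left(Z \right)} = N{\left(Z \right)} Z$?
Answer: $-568$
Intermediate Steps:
$g{\left(Z \right)} = Z^{2}$ ($g{\left(Z \right)} = Z Z = Z^{2}$)
$E{\left(z \right)} = -8 + \left(-1 + z\right) \left(2 + z\right)$ ($E{\left(z \right)} = -8 + \left(z - 1\right) \left(z + \left(3 - 1\right)\right) = -8 + \left(-1 + z\right) \left(z + 2\right) = -8 + \left(-1 + z\right) \left(2 + z\right)$)
$M = 568$ ($M = \left(-10 + \left(\sqrt{-3 + 6}\right)^{2} + \left(\left(\sqrt{-3 + 6}\right)^{2}\right)^{2}\right) 284 = \left(-10 + \left(\sqrt{3}\right)^{2} + \left(\left(\sqrt{3}\right)^{2}\right)^{2}\right) 284 = \left(-10 + 3 + 3^{2}\right) 284 = \left(-10 + 3 + 9\right) 284 = 2 \cdot 284 = 568$)
$- M = \left(-1\right) 568 = -568$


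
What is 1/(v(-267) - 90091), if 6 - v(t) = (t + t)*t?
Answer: -1/232663 ≈ -4.2981e-6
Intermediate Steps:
v(t) = 6 - 2*t**2 (v(t) = 6 - (t + t)*t = 6 - 2*t*t = 6 - 2*t**2)
1/(v(-267) - 90091) = 1/((6 - 2*(-267)**2) - 90091) = 1/((6 - 2*71289) - 90091) = 1/((6 - 142578) - 90091) = 1/(-142572 - 90091) = 1/(-232663) = -1/232663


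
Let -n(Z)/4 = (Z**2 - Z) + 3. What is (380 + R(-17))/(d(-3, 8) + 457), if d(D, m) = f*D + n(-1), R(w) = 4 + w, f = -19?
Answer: 367/494 ≈ 0.74292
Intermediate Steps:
n(Z) = -12 - 4*Z**2 + 4*Z (n(Z) = -4*((Z**2 - Z) + 3) = -4*(3 + Z**2 - Z) = -12 - 4*Z**2 + 4*Z)
d(D, m) = -20 - 19*D (d(D, m) = -19*D + (-12 - 4*(-1)**2 + 4*(-1)) = -19*D + (-12 - 4*1 - 4) = -19*D + (-12 - 4 - 4) = -19*D - 20 = -20 - 19*D)
(380 + R(-17))/(d(-3, 8) + 457) = (380 + (4 - 17))/((-20 - 19*(-3)) + 457) = (380 - 13)/((-20 + 57) + 457) = 367/(37 + 457) = 367/494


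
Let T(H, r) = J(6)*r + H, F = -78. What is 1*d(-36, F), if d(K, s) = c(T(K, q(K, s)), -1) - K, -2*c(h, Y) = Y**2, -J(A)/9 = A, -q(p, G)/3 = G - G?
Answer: 71/2 ≈ 35.500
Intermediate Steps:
q(p, G) = 0 (q(p, G) = -3*(G - G) = -3*0 = 0)
J(A) = -9*A
T(H, r) = H - 54*r (T(H, r) = (-9*6)*r + H = -54*r + H = H - 54*r)
c(h, Y) = -Y**2/2
d(K, s) = -1/2 - K (d(K, s) = -1/2*(-1)**2 - K = -1/2*1 - K = -1/2 - K)
1*d(-36, F) = 1*(-1/2 - 1*(-36)) = 1*(-1/2 + 36) = 1*(71/2) = 71/2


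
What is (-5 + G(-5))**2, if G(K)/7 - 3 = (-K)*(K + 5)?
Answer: 256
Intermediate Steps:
G(K) = 21 - 7*K*(5 + K) (G(K) = 21 + 7*((-K)*(K + 5)) = 21 + 7*((-K)*(5 + K)) = 21 + 7*(-K*(5 + K)) = 21 - 7*K*(5 + K))
(-5 + G(-5))**2 = (-5 + (21 - 35*(-5) - 7*(-5)**2))**2 = (-5 + (21 + 175 - 7*25))**2 = (-5 + (21 + 175 - 175))**2 = (-5 + 21)**2 = 16**2 = 256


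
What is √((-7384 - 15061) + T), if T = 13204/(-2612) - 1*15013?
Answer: 5*I*√638983355/653 ≈ 193.55*I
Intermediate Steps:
T = -9806790/653 (T = 13204*(-1/2612) - 15013 = -3301/653 - 15013 = -9806790/653 ≈ -15018.)
√((-7384 - 15061) + T) = √((-7384 - 15061) - 9806790/653) = √(-22445 - 9806790/653) = √(-24463375/653) = 5*I*√638983355/653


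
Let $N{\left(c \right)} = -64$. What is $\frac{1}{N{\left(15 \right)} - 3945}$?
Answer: $- \frac{1}{4009} \approx -0.00024944$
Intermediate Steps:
$\frac{1}{N{\left(15 \right)} - 3945} = \frac{1}{-64 - 3945} = \frac{1}{-4009} = - \frac{1}{4009}$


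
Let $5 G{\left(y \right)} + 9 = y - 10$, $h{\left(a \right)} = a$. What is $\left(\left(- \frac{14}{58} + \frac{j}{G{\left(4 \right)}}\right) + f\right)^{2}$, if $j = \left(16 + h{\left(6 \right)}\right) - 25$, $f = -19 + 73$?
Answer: $\frac{2521744}{841} \approx 2998.5$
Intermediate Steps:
$f = 54$
$j = -3$ ($j = \left(16 + 6\right) - 25 = 22 - 25 = -3$)
$G{\left(y \right)} = - \frac{19}{5} + \frac{y}{5}$ ($G{\left(y \right)} = - \frac{9}{5} + \frac{y - 10}{5} = - \frac{9}{5} + \frac{-10 + y}{5} = - \frac{9}{5} + \left(-2 + \frac{y}{5}\right) = - \frac{19}{5} + \frac{y}{5}$)
$\left(\left(- \frac{14}{58} + \frac{j}{G{\left(4 \right)}}\right) + f\right)^{2} = \left(\left(- \frac{14}{58} - \frac{3}{- \frac{19}{5} + \frac{1}{5} \cdot 4}\right) + 54\right)^{2} = \left(\left(\left(-14\right) \frac{1}{58} - \frac{3}{- \frac{19}{5} + \frac{4}{5}}\right) + 54\right)^{2} = \left(\left(- \frac{7}{29} - \frac{3}{-3}\right) + 54\right)^{2} = \left(\left(- \frac{7}{29} - -1\right) + 54\right)^{2} = \left(\left(- \frac{7}{29} + 1\right) + 54\right)^{2} = \left(\frac{22}{29} + 54\right)^{2} = \left(\frac{1588}{29}\right)^{2} = \frac{2521744}{841}$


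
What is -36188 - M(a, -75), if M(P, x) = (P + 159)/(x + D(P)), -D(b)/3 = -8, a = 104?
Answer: -1845325/51 ≈ -36183.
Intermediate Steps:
D(b) = 24 (D(b) = -3*(-8) = 24)
M(P, x) = (159 + P)/(24 + x) (M(P, x) = (P + 159)/(x + 24) = (159 + P)/(24 + x))
-36188 - M(a, -75) = -36188 - (159 + 104)/(24 - 75) = -36188 - 263/(-51) = -36188 - (-1)*263/51 = -36188 - 1*(-263/51) = -36188 + 263/51 = -1845325/51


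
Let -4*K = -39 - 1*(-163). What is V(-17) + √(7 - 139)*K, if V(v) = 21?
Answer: 21 - 62*I*√33 ≈ 21.0 - 356.16*I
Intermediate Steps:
K = -31 (K = -(-39 - 1*(-163))/4 = -(-39 + 163)/4 = -¼*124 = -31)
V(-17) + √(7 - 139)*K = 21 + √(7 - 139)*(-31) = 21 + √(-132)*(-31) = 21 + (2*I*√33)*(-31) = 21 - 62*I*√33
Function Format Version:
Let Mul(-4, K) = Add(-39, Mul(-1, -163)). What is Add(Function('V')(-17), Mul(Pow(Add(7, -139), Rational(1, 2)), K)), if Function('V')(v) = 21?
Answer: Add(21, Mul(-62, I, Pow(33, Rational(1, 2)))) ≈ Add(21.000, Mul(-356.16, I))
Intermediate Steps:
K = -31 (K = Mul(Rational(-1, 4), Add(-39, Mul(-1, -163))) = Mul(Rational(-1, 4), Add(-39, 163)) = Mul(Rational(-1, 4), 124) = -31)
Add(Function('V')(-17), Mul(Pow(Add(7, -139), Rational(1, 2)), K)) = Add(21, Mul(Pow(Add(7, -139), Rational(1, 2)), -31)) = Add(21, Mul(Pow(-132, Rational(1, 2)), -31)) = Add(21, Mul(Mul(2, I, Pow(33, Rational(1, 2))), -31)) = Add(21, Mul(-62, I, Pow(33, Rational(1, 2))))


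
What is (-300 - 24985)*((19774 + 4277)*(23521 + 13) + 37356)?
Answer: -14312665023150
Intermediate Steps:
(-300 - 24985)*((19774 + 4277)*(23521 + 13) + 37356) = -25285*(24051*23534 + 37356) = -25285*(566016234 + 37356) = -25285*566053590 = -14312665023150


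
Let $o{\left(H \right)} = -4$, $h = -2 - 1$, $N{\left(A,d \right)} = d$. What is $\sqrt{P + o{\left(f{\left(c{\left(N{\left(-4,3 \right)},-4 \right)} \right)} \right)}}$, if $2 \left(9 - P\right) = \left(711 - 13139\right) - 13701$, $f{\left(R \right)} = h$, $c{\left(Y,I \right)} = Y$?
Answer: $\frac{\sqrt{52278}}{2} \approx 114.32$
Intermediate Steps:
$h = -3$ ($h = -2 - 1 = -3$)
$f{\left(R \right)} = -3$
$P = \frac{26147}{2}$ ($P = 9 - \frac{\left(711 - 13139\right) - 13701}{2} = 9 - \frac{-12428 - 13701}{2} = 9 - - \frac{26129}{2} = 9 + \frac{26129}{2} = \frac{26147}{2} \approx 13074.0$)
$\sqrt{P + o{\left(f{\left(c{\left(N{\left(-4,3 \right)},-4 \right)} \right)} \right)}} = \sqrt{\frac{26147}{2} - 4} = \sqrt{\frac{26139}{2}} = \frac{\sqrt{52278}}{2}$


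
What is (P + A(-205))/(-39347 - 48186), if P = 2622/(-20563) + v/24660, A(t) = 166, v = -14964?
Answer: -6983625919/3698878917345 ≈ -0.0018880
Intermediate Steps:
P = -31030271/42256965 (P = 2622/(-20563) - 14964/24660 = 2622*(-1/20563) - 14964*1/24660 = -2622/20563 - 1247/2055 = -31030271/42256965 ≈ -0.73432)
(P + A(-205))/(-39347 - 48186) = (-31030271/42256965 + 166)/(-39347 - 48186) = (6983625919/42256965)/(-87533) = (6983625919/42256965)*(-1/87533) = -6983625919/3698878917345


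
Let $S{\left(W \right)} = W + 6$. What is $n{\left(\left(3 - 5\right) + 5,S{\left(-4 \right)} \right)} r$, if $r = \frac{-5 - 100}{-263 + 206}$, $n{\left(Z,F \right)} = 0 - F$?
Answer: $- \frac{70}{19} \approx -3.6842$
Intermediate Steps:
$S{\left(W \right)} = 6 + W$
$n{\left(Z,F \right)} = - F$
$r = \frac{35}{19}$ ($r = - \frac{105}{-57} = \left(-105\right) \left(- \frac{1}{57}\right) = \frac{35}{19} \approx 1.8421$)
$n{\left(\left(3 - 5\right) + 5,S{\left(-4 \right)} \right)} r = - (6 - 4) \frac{35}{19} = \left(-1\right) 2 \cdot \frac{35}{19} = \left(-2\right) \frac{35}{19} = - \frac{70}{19}$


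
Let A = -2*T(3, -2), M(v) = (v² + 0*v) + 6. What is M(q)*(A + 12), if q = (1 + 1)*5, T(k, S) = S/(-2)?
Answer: 1060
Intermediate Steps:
T(k, S) = -S/2 (T(k, S) = S*(-½) = -S/2)
q = 10 (q = 2*5 = 10)
M(v) = 6 + v² (M(v) = (v² + 0) + 6 = v² + 6 = 6 + v²)
A = -2 (A = -(-1)*(-2) = -2*1 = -2)
M(q)*(A + 12) = (6 + 10²)*(-2 + 12) = (6 + 100)*10 = 106*10 = 1060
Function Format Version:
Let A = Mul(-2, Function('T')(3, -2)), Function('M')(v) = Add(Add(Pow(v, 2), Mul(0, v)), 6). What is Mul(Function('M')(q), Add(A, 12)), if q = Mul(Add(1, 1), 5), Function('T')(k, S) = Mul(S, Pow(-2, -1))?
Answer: 1060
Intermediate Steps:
Function('T')(k, S) = Mul(Rational(-1, 2), S) (Function('T')(k, S) = Mul(S, Rational(-1, 2)) = Mul(Rational(-1, 2), S))
q = 10 (q = Mul(2, 5) = 10)
Function('M')(v) = Add(6, Pow(v, 2)) (Function('M')(v) = Add(Add(Pow(v, 2), 0), 6) = Add(Pow(v, 2), 6) = Add(6, Pow(v, 2)))
A = -2 (A = Mul(-2, Mul(Rational(-1, 2), -2)) = Mul(-2, 1) = -2)
Mul(Function('M')(q), Add(A, 12)) = Mul(Add(6, Pow(10, 2)), Add(-2, 12)) = Mul(Add(6, 100), 10) = Mul(106, 10) = 1060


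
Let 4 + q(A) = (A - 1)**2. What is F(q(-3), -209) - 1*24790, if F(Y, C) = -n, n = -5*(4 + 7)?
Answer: -24735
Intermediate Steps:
q(A) = -4 + (-1 + A)**2 (q(A) = -4 + (A - 1)**2 = -4 + (-1 + A)**2)
n = -55 (n = -5*11 = -55)
F(Y, C) = 55 (F(Y, C) = -1*(-55) = 55)
F(q(-3), -209) - 1*24790 = 55 - 1*24790 = 55 - 24790 = -24735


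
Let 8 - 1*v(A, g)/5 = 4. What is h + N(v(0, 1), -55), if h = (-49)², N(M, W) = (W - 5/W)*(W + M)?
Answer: 47551/11 ≈ 4322.8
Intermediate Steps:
v(A, g) = 20 (v(A, g) = 40 - 5*4 = 40 - 20 = 20)
N(M, W) = (M + W)*(W - 5/W) (N(M, W) = (W - 5/W)*(M + W) = (M + W)*(W - 5/W))
h = 2401
h + N(v(0, 1), -55) = 2401 + (-5 + (-55)² + 20*(-55) - 5*20/(-55)) = 2401 + (-5 + 3025 - 1100 - 5*20*(-1/55)) = 2401 + (-5 + 3025 - 1100 + 20/11) = 2401 + 21140/11 = 47551/11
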